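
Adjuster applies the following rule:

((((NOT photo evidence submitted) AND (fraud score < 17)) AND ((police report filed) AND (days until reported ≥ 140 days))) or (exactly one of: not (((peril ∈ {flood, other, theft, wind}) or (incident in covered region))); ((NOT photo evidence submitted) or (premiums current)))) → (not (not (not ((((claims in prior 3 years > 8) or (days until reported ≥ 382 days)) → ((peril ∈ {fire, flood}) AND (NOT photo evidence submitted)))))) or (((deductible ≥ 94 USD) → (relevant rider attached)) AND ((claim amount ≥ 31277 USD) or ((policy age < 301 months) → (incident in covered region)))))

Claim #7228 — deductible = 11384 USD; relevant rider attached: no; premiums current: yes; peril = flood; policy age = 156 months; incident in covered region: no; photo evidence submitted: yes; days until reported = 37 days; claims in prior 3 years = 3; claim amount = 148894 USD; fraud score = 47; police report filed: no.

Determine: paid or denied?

Denied

Atomic conditions:
  NOT photo evidence submitted: yes → false
  fraud score < 17: 47 < 17 is false
  police report filed: no → false
  days until reported ≥ 140 days: 37 ≥ 140 is false
  peril ∈ {flood, other, theft, wind}: flood is in the set → true
  incident in covered region: no → false
  premiums current: yes → true
  claims in prior 3 years > 8: 3 > 8 is false
  days until reported ≥ 382 days: 37 ≥ 382 is false
  peril ∈ {fire, flood}: flood is in the set → true
  deductible ≥ 94 USD: 11384 ≥ 94 is true
  relevant rider attached: no → false
  claim amount ≥ 31277 USD: 148894 ≥ 31277 is true
  policy age < 301 months: 156 < 301 is true
Combine:
[1.1.1] false AND false = false
[1.1.2] false AND false = false
[1.1] false AND false = false
[1.2.1.1] true OR false = true
[1.2.1] NOT true = false
[1.2.2] false OR true = true
[1.2] exactly-one(false, true) = true
[1] false OR true = true
[2.1.1.1.1.1] false OR false = false
[2.1.1.1.1.2] true AND false = false
[2.1.1.1.1] false → false (antecedent false ⇒ implication holds) = true
[2.1.1.1] NOT true = false
[2.1.1] NOT false = true
[2.1] NOT true = false
[2.2.1] true → false = false
[2.2.2.2] true → false = false
[2.2.2] true OR false = true
[2.2] false AND true = false
[2] false OR false = false
[root] true → false = false
Overall: false → denied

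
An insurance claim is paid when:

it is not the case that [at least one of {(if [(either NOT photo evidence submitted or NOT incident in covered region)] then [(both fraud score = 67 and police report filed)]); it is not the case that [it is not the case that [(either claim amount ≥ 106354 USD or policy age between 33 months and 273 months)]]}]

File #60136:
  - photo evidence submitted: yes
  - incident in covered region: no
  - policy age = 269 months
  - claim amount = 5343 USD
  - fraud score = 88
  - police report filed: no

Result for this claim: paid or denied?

Denied

Atomic conditions:
  NOT photo evidence submitted: yes → false
  NOT incident in covered region: no → true
  fraud score = 67: 88 == 67 is false
  police report filed: no → false
  claim amount ≥ 106354 USD: 5343 ≥ 106354 is false
  policy age between 33 months and 273 months: 269 in [33, 273] is true
Combine:
[1.1.1] false OR true = true
[1.1.2] false AND false = false
[1.1] true → false = false
[1.2.1.1] false OR true = true
[1.2.1] NOT true = false
[1.2] NOT false = true
[1] false OR true = true
[root] NOT true = false
Overall: false → denied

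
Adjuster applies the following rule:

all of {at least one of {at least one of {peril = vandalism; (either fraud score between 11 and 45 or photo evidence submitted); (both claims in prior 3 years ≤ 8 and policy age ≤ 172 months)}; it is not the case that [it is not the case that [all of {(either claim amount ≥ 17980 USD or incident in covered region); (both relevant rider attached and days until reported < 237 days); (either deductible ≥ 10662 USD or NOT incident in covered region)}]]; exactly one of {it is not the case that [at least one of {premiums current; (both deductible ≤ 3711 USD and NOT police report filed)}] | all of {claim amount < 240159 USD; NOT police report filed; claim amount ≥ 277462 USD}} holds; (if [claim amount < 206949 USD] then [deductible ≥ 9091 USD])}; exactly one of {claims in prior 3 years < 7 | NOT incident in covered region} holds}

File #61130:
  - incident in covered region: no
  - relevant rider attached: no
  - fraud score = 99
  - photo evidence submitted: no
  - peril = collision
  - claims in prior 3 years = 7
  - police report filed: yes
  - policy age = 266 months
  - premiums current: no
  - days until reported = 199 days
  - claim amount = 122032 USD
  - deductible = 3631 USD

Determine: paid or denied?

Paid

Atomic conditions:
  peril = vandalism: collision == vandalism is false
  fraud score between 11 and 45: 99 in [11, 45] is false
  photo evidence submitted: no → false
  claims in prior 3 years ≤ 8: 7 ≤ 8 is true
  policy age ≤ 172 months: 266 ≤ 172 is false
  claim amount ≥ 17980 USD: 122032 ≥ 17980 is true
  incident in covered region: no → false
  relevant rider attached: no → false
  days until reported < 237 days: 199 < 237 is true
  deductible ≥ 10662 USD: 3631 ≥ 10662 is false
  NOT incident in covered region: no → true
  premiums current: no → false
  deductible ≤ 3711 USD: 3631 ≤ 3711 is true
  NOT police report filed: yes → false
  claim amount < 240159 USD: 122032 < 240159 is true
  claim amount ≥ 277462 USD: 122032 ≥ 277462 is false
  claim amount < 206949 USD: 122032 < 206949 is true
  deductible ≥ 9091 USD: 3631 ≥ 9091 is false
  claims in prior 3 years < 7: 7 < 7 is false
Combine:
[1.1.2] false OR false = false
[1.1.3] true AND false = false
[1.1] false OR false OR false = false
[1.2.1.1.1] true OR false = true
[1.2.1.1.2] false AND true = false
[1.2.1.1.3] false OR true = true
[1.2.1.1] true AND false AND true = false
[1.2.1] NOT false = true
[1.2] NOT true = false
[1.3.1.1.2] true AND false = false
[1.3.1.1] false OR false = false
[1.3.1] NOT false = true
[1.3.2] true AND false AND false = false
[1.3] exactly-one(true, false) = true
[1.4] true → false = false
[1] false OR false OR true OR false = true
[2] exactly-one(false, true) = true
[root] true AND true = true
Overall: true → paid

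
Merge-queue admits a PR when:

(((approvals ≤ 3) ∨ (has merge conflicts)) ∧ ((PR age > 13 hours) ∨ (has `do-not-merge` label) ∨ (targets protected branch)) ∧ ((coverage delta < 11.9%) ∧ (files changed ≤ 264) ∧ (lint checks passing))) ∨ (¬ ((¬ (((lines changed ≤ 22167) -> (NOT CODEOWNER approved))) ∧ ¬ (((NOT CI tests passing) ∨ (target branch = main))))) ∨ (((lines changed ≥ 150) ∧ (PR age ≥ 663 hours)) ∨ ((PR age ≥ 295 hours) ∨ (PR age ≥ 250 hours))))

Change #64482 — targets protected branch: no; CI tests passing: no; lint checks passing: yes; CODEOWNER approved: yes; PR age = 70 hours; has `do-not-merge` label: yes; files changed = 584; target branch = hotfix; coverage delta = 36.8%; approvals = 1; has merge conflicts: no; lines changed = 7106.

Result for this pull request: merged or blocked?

Merged

Atomic conditions:
  approvals ≤ 3: 1 ≤ 3 is true
  has merge conflicts: no → false
  PR age > 13 hours: 70 > 13 is true
  has `do-not-merge` label: yes → true
  targets protected branch: no → false
  coverage delta < 11.9%: 36.8 < 11.9 is false
  files changed ≤ 264: 584 ≤ 264 is false
  lint checks passing: yes → true
  lines changed ≤ 22167: 7106 ≤ 22167 is true
  NOT CODEOWNER approved: yes → false
  NOT CI tests passing: no → true
  target branch = main: hotfix == main is false
  lines changed ≥ 150: 7106 ≥ 150 is true
  PR age ≥ 663 hours: 70 ≥ 663 is false
  PR age ≥ 295 hours: 70 ≥ 295 is false
  PR age ≥ 250 hours: 70 ≥ 250 is false
Combine:
[1.1] true OR false = true
[1.2] true OR true OR false = true
[1.3] false AND false AND true = false
[1] true AND true AND false = false
[2.1.1.1.1] true → false = false
[2.1.1.1] NOT false = true
[2.1.1.2.1] true OR false = true
[2.1.1.2] NOT true = false
[2.1.1] true AND false = false
[2.1] NOT false = true
[2.2.1] true AND false = false
[2.2.2] false OR false = false
[2.2] false OR false = false
[2] true OR false = true
[root] false OR true = true
Overall: true → merged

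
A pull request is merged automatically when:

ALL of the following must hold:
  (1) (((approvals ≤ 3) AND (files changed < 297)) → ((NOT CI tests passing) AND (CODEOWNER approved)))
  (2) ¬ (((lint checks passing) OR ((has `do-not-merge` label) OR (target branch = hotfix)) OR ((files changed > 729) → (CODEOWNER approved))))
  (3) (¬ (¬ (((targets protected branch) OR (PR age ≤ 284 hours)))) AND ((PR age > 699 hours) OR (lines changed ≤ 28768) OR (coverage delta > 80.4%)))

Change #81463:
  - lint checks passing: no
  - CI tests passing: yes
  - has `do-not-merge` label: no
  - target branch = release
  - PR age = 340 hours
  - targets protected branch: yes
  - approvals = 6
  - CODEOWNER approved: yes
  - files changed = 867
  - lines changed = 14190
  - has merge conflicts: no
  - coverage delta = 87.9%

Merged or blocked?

Atomic conditions:
  approvals ≤ 3: 6 ≤ 3 is false
  files changed < 297: 867 < 297 is false
  NOT CI tests passing: yes → false
  CODEOWNER approved: yes → true
  lint checks passing: no → false
  has `do-not-merge` label: no → false
  target branch = hotfix: release == hotfix is false
  files changed > 729: 867 > 729 is true
  targets protected branch: yes → true
  PR age ≤ 284 hours: 340 ≤ 284 is false
  PR age > 699 hours: 340 > 699 is false
  lines changed ≤ 28768: 14190 ≤ 28768 is true
  coverage delta > 80.4%: 87.9 > 80.4 is true
Combine:
[1.1] false AND false = false
[1.2] false AND true = false
[1] false → false (antecedent false ⇒ implication holds) = true
[2.1.2] false OR false = false
[2.1.3] true → true = true
[2.1] false OR false OR true = true
[2] NOT true = false
[3.1.1.1] true OR false = true
[3.1.1] NOT true = false
[3.1] NOT false = true
[3.2] false OR true OR true = true
[3] true AND true = true
[root] true AND false AND true = false
Overall: false → blocked

Blocked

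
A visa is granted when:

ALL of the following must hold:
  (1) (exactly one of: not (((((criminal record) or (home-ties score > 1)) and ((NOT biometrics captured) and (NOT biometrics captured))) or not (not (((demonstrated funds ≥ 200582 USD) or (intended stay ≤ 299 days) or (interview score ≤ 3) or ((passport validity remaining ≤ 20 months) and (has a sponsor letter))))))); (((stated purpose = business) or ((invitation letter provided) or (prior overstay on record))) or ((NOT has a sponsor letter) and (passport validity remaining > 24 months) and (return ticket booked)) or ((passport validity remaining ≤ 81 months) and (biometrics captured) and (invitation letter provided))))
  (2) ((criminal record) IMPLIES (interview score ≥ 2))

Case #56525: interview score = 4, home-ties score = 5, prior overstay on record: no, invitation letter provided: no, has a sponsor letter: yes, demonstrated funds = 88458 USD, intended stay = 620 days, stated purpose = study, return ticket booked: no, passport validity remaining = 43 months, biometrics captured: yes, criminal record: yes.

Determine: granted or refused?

Atomic conditions:
  criminal record: yes → true
  home-ties score > 1: 5 > 1 is true
  NOT biometrics captured: yes → false
  demonstrated funds ≥ 200582 USD: 88458 ≥ 200582 is false
  intended stay ≤ 299 days: 620 ≤ 299 is false
  interview score ≤ 3: 4 ≤ 3 is false
  passport validity remaining ≤ 20 months: 43 ≤ 20 is false
  has a sponsor letter: yes → true
  stated purpose = business: study == business is false
  invitation letter provided: no → false
  prior overstay on record: no → false
  NOT has a sponsor letter: yes → false
  passport validity remaining > 24 months: 43 > 24 is true
  return ticket booked: no → false
  passport validity remaining ≤ 81 months: 43 ≤ 81 is true
  biometrics captured: yes → true
  interview score ≥ 2: 4 ≥ 2 is true
Combine:
[1.1.1.1.1] true OR true = true
[1.1.1.1.2] false AND false = false
[1.1.1.1] true AND false = false
[1.1.1.2.1.1.4] false AND true = false
[1.1.1.2.1.1] false OR false OR false OR false = false
[1.1.1.2.1] NOT false = true
[1.1.1.2] NOT true = false
[1.1.1] false OR false = false
[1.1] NOT false = true
[1.2.1.2] false OR false = false
[1.2.1] false OR false = false
[1.2.2] false AND true AND false = false
[1.2.3] true AND true AND false = false
[1.2] false OR false OR false = false
[1] exactly-one(true, false) = true
[2] true → true = true
[root] true AND true = true
Overall: true → granted

Granted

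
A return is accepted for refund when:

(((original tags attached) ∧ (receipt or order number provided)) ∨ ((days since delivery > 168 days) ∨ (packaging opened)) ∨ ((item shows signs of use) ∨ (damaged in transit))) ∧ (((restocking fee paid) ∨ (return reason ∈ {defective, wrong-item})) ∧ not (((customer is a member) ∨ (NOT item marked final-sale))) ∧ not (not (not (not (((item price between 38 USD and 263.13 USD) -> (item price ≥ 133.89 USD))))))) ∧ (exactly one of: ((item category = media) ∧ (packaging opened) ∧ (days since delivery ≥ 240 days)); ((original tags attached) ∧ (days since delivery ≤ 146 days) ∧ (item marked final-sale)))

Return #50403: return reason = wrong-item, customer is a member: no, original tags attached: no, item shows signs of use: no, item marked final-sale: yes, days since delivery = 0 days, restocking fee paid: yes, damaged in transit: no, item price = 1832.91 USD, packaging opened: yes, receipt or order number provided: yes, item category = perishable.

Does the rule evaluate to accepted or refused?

Refused

Atomic conditions:
  original tags attached: no → false
  receipt or order number provided: yes → true
  days since delivery > 168 days: 0 > 168 is false
  packaging opened: yes → true
  item shows signs of use: no → false
  damaged in transit: no → false
  restocking fee paid: yes → true
  return reason ∈ {defective, wrong-item}: wrong-item is in the set → true
  customer is a member: no → false
  NOT item marked final-sale: yes → false
  item price between 38 USD and 263.13 USD: 1832.91 in [38, 263.13] is false
  item price ≥ 133.89 USD: 1832.91 ≥ 133.89 is true
  item category = media: perishable == media is false
  days since delivery ≥ 240 days: 0 ≥ 240 is false
  days since delivery ≤ 146 days: 0 ≤ 146 is true
  item marked final-sale: yes → true
Combine:
[1.1] false AND true = false
[1.2] false OR true = true
[1.3] false OR false = false
[1] false OR true OR false = true
[2.1] true OR true = true
[2.2.1] false OR false = false
[2.2] NOT false = true
[2.3.1.1.1.1] false → true (antecedent false ⇒ implication holds) = true
[2.3.1.1.1] NOT true = false
[2.3.1.1] NOT false = true
[2.3.1] NOT true = false
[2.3] NOT false = true
[2] true AND true AND true = true
[3.1] false AND true AND false = false
[3.2] false AND true AND true = false
[3] exactly-one(false, false) = false
[root] true AND true AND false = false
Overall: false → refused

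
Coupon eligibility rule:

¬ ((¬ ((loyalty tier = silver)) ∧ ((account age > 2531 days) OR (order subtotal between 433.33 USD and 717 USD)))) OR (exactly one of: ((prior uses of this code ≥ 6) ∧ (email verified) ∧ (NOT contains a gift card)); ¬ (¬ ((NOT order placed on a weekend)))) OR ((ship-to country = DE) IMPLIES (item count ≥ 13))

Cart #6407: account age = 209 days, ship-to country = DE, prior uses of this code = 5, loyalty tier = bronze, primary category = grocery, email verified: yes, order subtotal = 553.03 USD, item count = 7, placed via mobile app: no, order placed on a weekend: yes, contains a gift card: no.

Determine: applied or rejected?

Rejected

Atomic conditions:
  loyalty tier = silver: bronze == silver is false
  account age > 2531 days: 209 > 2531 is false
  order subtotal between 433.33 USD and 717 USD: 553.03 in [433.33, 717] is true
  prior uses of this code ≥ 6: 5 ≥ 6 is false
  email verified: yes → true
  NOT contains a gift card: no → true
  NOT order placed on a weekend: yes → false
  ship-to country = DE: DE == DE is true
  item count ≥ 13: 7 ≥ 13 is false
Combine:
[1.1.1] NOT false = true
[1.1.2] false OR true = true
[1.1] true AND true = true
[1] NOT true = false
[2.1] false AND true AND true = false
[2.2.1] NOT false = true
[2.2] NOT true = false
[2] exactly-one(false, false) = false
[3] true → false = false
[root] false OR false OR false = false
Overall: false → rejected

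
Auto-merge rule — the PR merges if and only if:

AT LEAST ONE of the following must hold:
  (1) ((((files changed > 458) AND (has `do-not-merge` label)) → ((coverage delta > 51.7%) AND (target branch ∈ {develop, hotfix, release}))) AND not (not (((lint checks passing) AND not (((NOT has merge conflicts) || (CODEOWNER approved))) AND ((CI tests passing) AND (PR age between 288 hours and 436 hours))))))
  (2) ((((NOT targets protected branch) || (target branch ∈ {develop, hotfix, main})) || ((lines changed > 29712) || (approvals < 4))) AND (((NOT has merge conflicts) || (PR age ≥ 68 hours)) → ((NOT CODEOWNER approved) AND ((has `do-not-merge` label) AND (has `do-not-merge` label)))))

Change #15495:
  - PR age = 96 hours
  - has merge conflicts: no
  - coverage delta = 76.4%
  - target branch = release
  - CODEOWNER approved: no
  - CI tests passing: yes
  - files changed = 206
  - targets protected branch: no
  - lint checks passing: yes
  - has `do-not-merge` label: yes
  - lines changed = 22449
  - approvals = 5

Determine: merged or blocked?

Merged

Atomic conditions:
  files changed > 458: 206 > 458 is false
  has `do-not-merge` label: yes → true
  coverage delta > 51.7%: 76.4 > 51.7 is true
  target branch ∈ {develop, hotfix, release}: release is in the set → true
  lint checks passing: yes → true
  NOT has merge conflicts: no → true
  CODEOWNER approved: no → false
  CI tests passing: yes → true
  PR age between 288 hours and 436 hours: 96 in [288, 436] is false
  NOT targets protected branch: no → true
  target branch ∈ {develop, hotfix, main}: release is not in the set → false
  lines changed > 29712: 22449 > 29712 is false
  approvals < 4: 5 < 4 is false
  PR age ≥ 68 hours: 96 ≥ 68 is true
  NOT CODEOWNER approved: no → true
Combine:
[1.1.1] false AND true = false
[1.1.2] true AND true = true
[1.1] false → true (antecedent false ⇒ implication holds) = true
[1.2.1.1.2.1] true OR false = true
[1.2.1.1.2] NOT true = false
[1.2.1.1.3] true AND false = false
[1.2.1.1] true AND false AND false = false
[1.2.1] NOT false = true
[1.2] NOT true = false
[1] true AND false = false
[2.1.1] true OR false = true
[2.1.2] false OR false = false
[2.1] true OR false = true
[2.2.1] true OR true = true
[2.2.2.2] true AND true = true
[2.2.2] true AND true = true
[2.2] true → true = true
[2] true AND true = true
[root] false OR true = true
Overall: true → merged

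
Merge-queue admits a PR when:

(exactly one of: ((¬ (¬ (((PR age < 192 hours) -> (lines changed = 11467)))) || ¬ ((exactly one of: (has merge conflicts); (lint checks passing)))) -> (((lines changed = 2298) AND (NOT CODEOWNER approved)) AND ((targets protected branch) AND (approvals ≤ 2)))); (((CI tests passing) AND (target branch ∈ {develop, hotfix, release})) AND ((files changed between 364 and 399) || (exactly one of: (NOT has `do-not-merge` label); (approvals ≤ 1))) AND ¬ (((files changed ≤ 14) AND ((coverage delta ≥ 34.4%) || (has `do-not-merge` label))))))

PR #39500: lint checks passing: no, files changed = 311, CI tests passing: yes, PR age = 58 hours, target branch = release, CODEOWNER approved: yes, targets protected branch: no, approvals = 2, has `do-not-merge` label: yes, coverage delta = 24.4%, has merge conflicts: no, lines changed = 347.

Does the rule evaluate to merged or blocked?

Blocked

Atomic conditions:
  PR age < 192 hours: 58 < 192 is true
  lines changed = 11467: 347 == 11467 is false
  has merge conflicts: no → false
  lint checks passing: no → false
  lines changed = 2298: 347 == 2298 is false
  NOT CODEOWNER approved: yes → false
  targets protected branch: no → false
  approvals ≤ 2: 2 ≤ 2 is true
  CI tests passing: yes → true
  target branch ∈ {develop, hotfix, release}: release is in the set → true
  files changed between 364 and 399: 311 in [364, 399] is false
  NOT has `do-not-merge` label: yes → false
  approvals ≤ 1: 2 ≤ 1 is false
  files changed ≤ 14: 311 ≤ 14 is false
  coverage delta ≥ 34.4%: 24.4 ≥ 34.4 is false
  has `do-not-merge` label: yes → true
Combine:
[1.1.1.1.1] true → false = false
[1.1.1.1] NOT false = true
[1.1.1] NOT true = false
[1.1.2.1] exactly-one(false, false) = false
[1.1.2] NOT false = true
[1.1] false OR true = true
[1.2.1] false AND false = false
[1.2.2] false AND true = false
[1.2] false AND false = false
[1] true → false = false
[2.1] true AND true = true
[2.2.2] exactly-one(false, false) = false
[2.2] false OR false = false
[2.3.1.2] false OR true = true
[2.3.1] false AND true = false
[2.3] NOT false = true
[2] true AND false AND true = false
[root] exactly-one(false, false) = false
Overall: false → blocked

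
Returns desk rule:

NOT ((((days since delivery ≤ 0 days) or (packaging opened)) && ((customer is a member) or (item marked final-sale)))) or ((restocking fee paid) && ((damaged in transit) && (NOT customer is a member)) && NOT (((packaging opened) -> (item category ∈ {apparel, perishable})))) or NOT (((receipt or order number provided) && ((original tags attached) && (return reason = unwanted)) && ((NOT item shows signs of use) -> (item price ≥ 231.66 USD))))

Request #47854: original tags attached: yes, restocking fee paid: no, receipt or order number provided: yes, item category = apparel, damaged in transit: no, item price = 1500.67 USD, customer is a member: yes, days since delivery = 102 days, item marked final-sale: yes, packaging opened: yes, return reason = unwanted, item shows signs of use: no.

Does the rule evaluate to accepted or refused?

Atomic conditions:
  days since delivery ≤ 0 days: 102 ≤ 0 is false
  packaging opened: yes → true
  customer is a member: yes → true
  item marked final-sale: yes → true
  restocking fee paid: no → false
  damaged in transit: no → false
  NOT customer is a member: yes → false
  item category ∈ {apparel, perishable}: apparel is in the set → true
  receipt or order number provided: yes → true
  original tags attached: yes → true
  return reason = unwanted: unwanted == unwanted is true
  NOT item shows signs of use: no → true
  item price ≥ 231.66 USD: 1500.67 ≥ 231.66 is true
Combine:
[1.1.1] false OR true = true
[1.1.2] true OR true = true
[1.1] true AND true = true
[1] NOT true = false
[2.2] false AND false = false
[2.3.1] true → true = true
[2.3] NOT true = false
[2] false AND false AND false = false
[3.1.2] true AND true = true
[3.1.3] true → true = true
[3.1] true AND true AND true = true
[3] NOT true = false
[root] false OR false OR false = false
Overall: false → refused

Refused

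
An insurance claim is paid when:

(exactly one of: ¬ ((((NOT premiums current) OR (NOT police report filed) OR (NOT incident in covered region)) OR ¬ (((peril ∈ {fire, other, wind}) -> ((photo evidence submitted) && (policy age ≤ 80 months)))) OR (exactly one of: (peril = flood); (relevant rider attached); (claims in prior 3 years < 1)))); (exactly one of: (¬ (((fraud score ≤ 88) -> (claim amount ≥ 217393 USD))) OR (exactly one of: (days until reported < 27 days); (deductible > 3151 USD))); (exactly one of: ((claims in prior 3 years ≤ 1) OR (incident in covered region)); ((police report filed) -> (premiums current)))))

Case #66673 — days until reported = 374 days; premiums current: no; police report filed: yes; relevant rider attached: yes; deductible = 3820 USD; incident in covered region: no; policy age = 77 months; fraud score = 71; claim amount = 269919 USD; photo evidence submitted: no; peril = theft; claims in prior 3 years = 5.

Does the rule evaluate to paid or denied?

Atomic conditions:
  NOT premiums current: no → true
  NOT police report filed: yes → false
  NOT incident in covered region: no → true
  peril ∈ {fire, other, wind}: theft is not in the set → false
  photo evidence submitted: no → false
  policy age ≤ 80 months: 77 ≤ 80 is true
  peril = flood: theft == flood is false
  relevant rider attached: yes → true
  claims in prior 3 years < 1: 5 < 1 is false
  fraud score ≤ 88: 71 ≤ 88 is true
  claim amount ≥ 217393 USD: 269919 ≥ 217393 is true
  days until reported < 27 days: 374 < 27 is false
  deductible > 3151 USD: 3820 > 3151 is true
  claims in prior 3 years ≤ 1: 5 ≤ 1 is false
  incident in covered region: no → false
  police report filed: yes → true
  premiums current: no → false
Combine:
[1.1.1] true OR false OR true = true
[1.1.2.1.2] false AND true = false
[1.1.2.1] false → false (antecedent false ⇒ implication holds) = true
[1.1.2] NOT true = false
[1.1.3] exactly-one(false, true, false) = true
[1.1] true OR false OR true = true
[1] NOT true = false
[2.1.1.1] true → true = true
[2.1.1] NOT true = false
[2.1.2] exactly-one(false, true) = true
[2.1] false OR true = true
[2.2.1] false OR false = false
[2.2.2] true → false = false
[2.2] exactly-one(false, false) = false
[2] exactly-one(true, false) = true
[root] exactly-one(false, true) = true
Overall: true → paid

Paid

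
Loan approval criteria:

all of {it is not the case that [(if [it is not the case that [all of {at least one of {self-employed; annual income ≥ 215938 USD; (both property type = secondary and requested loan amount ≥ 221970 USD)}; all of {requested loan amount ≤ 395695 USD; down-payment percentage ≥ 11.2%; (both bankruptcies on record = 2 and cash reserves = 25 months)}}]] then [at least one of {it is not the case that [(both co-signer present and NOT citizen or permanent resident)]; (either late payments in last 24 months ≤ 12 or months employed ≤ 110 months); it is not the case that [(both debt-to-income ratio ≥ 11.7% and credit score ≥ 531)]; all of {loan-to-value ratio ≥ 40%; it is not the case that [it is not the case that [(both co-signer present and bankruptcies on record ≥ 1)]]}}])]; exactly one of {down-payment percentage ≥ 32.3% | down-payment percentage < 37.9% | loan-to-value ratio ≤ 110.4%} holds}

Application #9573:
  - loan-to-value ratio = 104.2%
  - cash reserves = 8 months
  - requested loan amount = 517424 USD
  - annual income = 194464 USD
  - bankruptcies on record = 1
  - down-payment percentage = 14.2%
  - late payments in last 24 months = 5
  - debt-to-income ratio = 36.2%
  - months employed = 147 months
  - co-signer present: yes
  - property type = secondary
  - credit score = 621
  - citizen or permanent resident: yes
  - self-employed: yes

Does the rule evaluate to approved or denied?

Denied

Atomic conditions:
  self-employed: yes → true
  annual income ≥ 215938 USD: 194464 ≥ 215938 is false
  property type = secondary: secondary == secondary is true
  requested loan amount ≥ 221970 USD: 517424 ≥ 221970 is true
  requested loan amount ≤ 395695 USD: 517424 ≤ 395695 is false
  down-payment percentage ≥ 11.2%: 14.2 ≥ 11.2 is true
  bankruptcies on record = 2: 1 == 2 is false
  cash reserves = 25 months: 8 == 25 is false
  co-signer present: yes → true
  NOT citizen or permanent resident: yes → false
  late payments in last 24 months ≤ 12: 5 ≤ 12 is true
  months employed ≤ 110 months: 147 ≤ 110 is false
  debt-to-income ratio ≥ 11.7%: 36.2 ≥ 11.7 is true
  credit score ≥ 531: 621 ≥ 531 is true
  loan-to-value ratio ≥ 40%: 104.2 ≥ 40 is true
  bankruptcies on record ≥ 1: 1 ≥ 1 is true
  down-payment percentage ≥ 32.3%: 14.2 ≥ 32.3 is false
  down-payment percentage < 37.9%: 14.2 < 37.9 is true
  loan-to-value ratio ≤ 110.4%: 104.2 ≤ 110.4 is true
Combine:
[1.1.1.1.1.3] true AND true = true
[1.1.1.1.1] true OR false OR true = true
[1.1.1.1.2.3] false AND false = false
[1.1.1.1.2] false AND true AND false = false
[1.1.1.1] true AND false = false
[1.1.1] NOT false = true
[1.1.2.1.1] true AND false = false
[1.1.2.1] NOT false = true
[1.1.2.2] true OR false = true
[1.1.2.3.1] true AND true = true
[1.1.2.3] NOT true = false
[1.1.2.4.2.1.1] true AND true = true
[1.1.2.4.2.1] NOT true = false
[1.1.2.4.2] NOT false = true
[1.1.2.4] true AND true = true
[1.1.2] true OR true OR false OR true = true
[1.1] true → true = true
[1] NOT true = false
[2] exactly-one(false, true, true) = false
[root] false AND false = false
Overall: false → denied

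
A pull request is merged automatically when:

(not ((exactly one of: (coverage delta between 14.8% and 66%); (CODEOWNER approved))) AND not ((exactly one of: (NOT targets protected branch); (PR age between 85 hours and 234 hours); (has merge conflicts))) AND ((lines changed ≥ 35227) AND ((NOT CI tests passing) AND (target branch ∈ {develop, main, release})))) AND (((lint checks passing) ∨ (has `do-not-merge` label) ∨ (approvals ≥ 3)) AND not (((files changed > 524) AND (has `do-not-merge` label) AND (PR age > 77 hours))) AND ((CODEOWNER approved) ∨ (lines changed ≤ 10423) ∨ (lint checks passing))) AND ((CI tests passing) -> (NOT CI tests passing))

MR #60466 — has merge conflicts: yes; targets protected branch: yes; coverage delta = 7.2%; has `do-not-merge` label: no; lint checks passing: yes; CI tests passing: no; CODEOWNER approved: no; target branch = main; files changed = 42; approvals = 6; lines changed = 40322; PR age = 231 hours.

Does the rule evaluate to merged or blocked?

Atomic conditions:
  coverage delta between 14.8% and 66%: 7.2 in [14.8, 66] is false
  CODEOWNER approved: no → false
  NOT targets protected branch: yes → false
  PR age between 85 hours and 234 hours: 231 in [85, 234] is true
  has merge conflicts: yes → true
  lines changed ≥ 35227: 40322 ≥ 35227 is true
  NOT CI tests passing: no → true
  target branch ∈ {develop, main, release}: main is in the set → true
  lint checks passing: yes → true
  has `do-not-merge` label: no → false
  approvals ≥ 3: 6 ≥ 3 is true
  files changed > 524: 42 > 524 is false
  PR age > 77 hours: 231 > 77 is true
  lines changed ≤ 10423: 40322 ≤ 10423 is false
  CI tests passing: no → false
Combine:
[1.1.1] exactly-one(false, false) = false
[1.1] NOT false = true
[1.2.1] exactly-one(false, true, true) = false
[1.2] NOT false = true
[1.3.2] true AND true = true
[1.3] true AND true = true
[1] true AND true AND true = true
[2.1] true OR false OR true = true
[2.2.1] false AND false AND true = false
[2.2] NOT false = true
[2.3] false OR false OR true = true
[2] true AND true AND true = true
[3] false → true (antecedent false ⇒ implication holds) = true
[root] true AND true AND true = true
Overall: true → merged

Merged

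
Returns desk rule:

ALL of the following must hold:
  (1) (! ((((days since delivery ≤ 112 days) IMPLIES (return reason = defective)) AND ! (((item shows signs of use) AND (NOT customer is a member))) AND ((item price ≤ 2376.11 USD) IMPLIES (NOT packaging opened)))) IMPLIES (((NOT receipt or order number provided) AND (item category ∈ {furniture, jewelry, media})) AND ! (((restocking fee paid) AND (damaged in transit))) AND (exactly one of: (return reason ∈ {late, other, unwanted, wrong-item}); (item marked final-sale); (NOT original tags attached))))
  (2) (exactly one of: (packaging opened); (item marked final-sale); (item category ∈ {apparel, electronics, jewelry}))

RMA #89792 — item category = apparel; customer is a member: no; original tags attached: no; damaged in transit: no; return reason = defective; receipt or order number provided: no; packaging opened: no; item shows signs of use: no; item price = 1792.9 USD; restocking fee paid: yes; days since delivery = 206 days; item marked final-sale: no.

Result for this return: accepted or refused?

Accepted

Atomic conditions:
  days since delivery ≤ 112 days: 206 ≤ 112 is false
  return reason = defective: defective == defective is true
  item shows signs of use: no → false
  NOT customer is a member: no → true
  item price ≤ 2376.11 USD: 1792.9 ≤ 2376.11 is true
  NOT packaging opened: no → true
  NOT receipt or order number provided: no → true
  item category ∈ {furniture, jewelry, media}: apparel is not in the set → false
  restocking fee paid: yes → true
  damaged in transit: no → false
  return reason ∈ {late, other, unwanted, wrong-item}: defective is not in the set → false
  item marked final-sale: no → false
  NOT original tags attached: no → true
  packaging opened: no → false
  item category ∈ {apparel, electronics, jewelry}: apparel is in the set → true
Combine:
[1.1.1.1] false → true (antecedent false ⇒ implication holds) = true
[1.1.1.2.1] false AND true = false
[1.1.1.2] NOT false = true
[1.1.1.3] true → true = true
[1.1.1] true AND true AND true = true
[1.1] NOT true = false
[1.2.1] true AND false = false
[1.2.2.1] true AND false = false
[1.2.2] NOT false = true
[1.2.3] exactly-one(false, false, true) = true
[1.2] false AND true AND true = false
[1] false → false (antecedent false ⇒ implication holds) = true
[2] exactly-one(false, false, true) = true
[root] true AND true = true
Overall: true → accepted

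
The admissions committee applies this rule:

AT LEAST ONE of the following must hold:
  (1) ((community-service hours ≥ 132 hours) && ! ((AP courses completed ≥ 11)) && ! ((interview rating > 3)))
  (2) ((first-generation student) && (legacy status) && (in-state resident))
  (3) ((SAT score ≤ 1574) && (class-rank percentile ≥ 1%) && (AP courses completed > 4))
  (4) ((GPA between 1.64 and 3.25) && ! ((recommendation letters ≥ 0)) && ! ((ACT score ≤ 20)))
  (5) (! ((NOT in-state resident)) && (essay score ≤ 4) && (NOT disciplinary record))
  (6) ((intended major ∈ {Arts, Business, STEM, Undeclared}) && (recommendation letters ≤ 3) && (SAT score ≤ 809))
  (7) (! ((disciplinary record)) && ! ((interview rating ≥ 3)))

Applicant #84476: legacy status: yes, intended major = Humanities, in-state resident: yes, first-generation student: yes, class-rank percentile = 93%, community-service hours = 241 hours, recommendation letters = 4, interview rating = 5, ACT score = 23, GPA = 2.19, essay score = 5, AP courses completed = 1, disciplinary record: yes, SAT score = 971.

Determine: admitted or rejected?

Atomic conditions:
  community-service hours ≥ 132 hours: 241 ≥ 132 is true
  AP courses completed ≥ 11: 1 ≥ 11 is false
  interview rating > 3: 5 > 3 is true
  first-generation student: yes → true
  legacy status: yes → true
  in-state resident: yes → true
  SAT score ≤ 1574: 971 ≤ 1574 is true
  class-rank percentile ≥ 1%: 93 ≥ 1 is true
  AP courses completed > 4: 1 > 4 is false
  GPA between 1.64 and 3.25: 2.19 in [1.64, 3.25] is true
  recommendation letters ≥ 0: 4 ≥ 0 is true
  ACT score ≤ 20: 23 ≤ 20 is false
  NOT in-state resident: yes → false
  essay score ≤ 4: 5 ≤ 4 is false
  NOT disciplinary record: yes → false
  intended major ∈ {Arts, Business, STEM, Undeclared}: Humanities is not in the set → false
  recommendation letters ≤ 3: 4 ≤ 3 is false
  SAT score ≤ 809: 971 ≤ 809 is false
  disciplinary record: yes → true
  interview rating ≥ 3: 5 ≥ 3 is true
Combine:
[1.2] NOT false = true
[1.3] NOT true = false
[1] true AND true AND false = false
[2] true AND true AND true = true
[3] true AND true AND false = false
[4.2] NOT true = false
[4.3] NOT false = true
[4] true AND false AND true = false
[5.1] NOT false = true
[5] true AND false AND false = false
[6] false AND false AND false = false
[7.1] NOT true = false
[7.2] NOT true = false
[7] false AND false = false
[root] false OR true OR false OR false OR false OR false OR false = true
Overall: true → admitted

Admitted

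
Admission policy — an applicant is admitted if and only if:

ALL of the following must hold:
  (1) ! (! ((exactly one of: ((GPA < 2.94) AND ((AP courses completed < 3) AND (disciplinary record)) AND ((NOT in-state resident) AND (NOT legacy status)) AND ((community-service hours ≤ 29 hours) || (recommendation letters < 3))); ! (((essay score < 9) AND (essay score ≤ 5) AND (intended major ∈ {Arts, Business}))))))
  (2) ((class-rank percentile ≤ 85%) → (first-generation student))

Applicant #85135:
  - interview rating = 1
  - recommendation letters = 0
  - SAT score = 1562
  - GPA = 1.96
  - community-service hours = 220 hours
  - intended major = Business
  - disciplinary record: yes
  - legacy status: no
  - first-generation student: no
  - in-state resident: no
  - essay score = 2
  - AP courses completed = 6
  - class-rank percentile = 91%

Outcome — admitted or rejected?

Rejected

Atomic conditions:
  GPA < 2.94: 1.96 < 2.94 is true
  AP courses completed < 3: 6 < 3 is false
  disciplinary record: yes → true
  NOT in-state resident: no → true
  NOT legacy status: no → true
  community-service hours ≤ 29 hours: 220 ≤ 29 is false
  recommendation letters < 3: 0 < 3 is true
  essay score < 9: 2 < 9 is true
  essay score ≤ 5: 2 ≤ 5 is true
  intended major ∈ {Arts, Business}: Business is in the set → true
  class-rank percentile ≤ 85%: 91 ≤ 85 is false
  first-generation student: no → false
Combine:
[1.1.1.1.2] false AND true = false
[1.1.1.1.3] true AND true = true
[1.1.1.1.4] false OR true = true
[1.1.1.1] true AND false AND true AND true = false
[1.1.1.2.1] true AND true AND true = true
[1.1.1.2] NOT true = false
[1.1.1] exactly-one(false, false) = false
[1.1] NOT false = true
[1] NOT true = false
[2] false → false (antecedent false ⇒ implication holds) = true
[root] false AND true = false
Overall: false → rejected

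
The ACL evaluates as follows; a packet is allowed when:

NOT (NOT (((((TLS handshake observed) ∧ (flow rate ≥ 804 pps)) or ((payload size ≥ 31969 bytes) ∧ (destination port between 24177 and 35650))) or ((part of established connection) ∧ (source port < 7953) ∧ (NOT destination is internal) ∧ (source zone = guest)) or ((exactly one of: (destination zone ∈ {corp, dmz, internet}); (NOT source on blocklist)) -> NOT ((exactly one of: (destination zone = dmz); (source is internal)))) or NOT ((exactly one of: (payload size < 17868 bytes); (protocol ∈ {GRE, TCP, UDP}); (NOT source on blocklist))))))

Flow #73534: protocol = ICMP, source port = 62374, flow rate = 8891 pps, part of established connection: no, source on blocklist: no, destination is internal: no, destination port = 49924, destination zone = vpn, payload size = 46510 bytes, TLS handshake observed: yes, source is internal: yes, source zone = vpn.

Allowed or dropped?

Atomic conditions:
  TLS handshake observed: yes → true
  flow rate ≥ 804 pps: 8891 ≥ 804 is true
  payload size ≥ 31969 bytes: 46510 ≥ 31969 is true
  destination port between 24177 and 35650: 49924 in [24177, 35650] is false
  part of established connection: no → false
  source port < 7953: 62374 < 7953 is false
  NOT destination is internal: no → true
  source zone = guest: vpn == guest is false
  destination zone ∈ {corp, dmz, internet}: vpn is not in the set → false
  NOT source on blocklist: no → true
  destination zone = dmz: vpn == dmz is false
  source is internal: yes → true
  payload size < 17868 bytes: 46510 < 17868 is false
  protocol ∈ {GRE, TCP, UDP}: ICMP is not in the set → false
Combine:
[1.1.1.1] true AND true = true
[1.1.1.2] true AND false = false
[1.1.1] true OR false = true
[1.1.2] false AND false AND true AND false = false
[1.1.3.1] exactly-one(false, true) = true
[1.1.3.2.1] exactly-one(false, true) = true
[1.1.3.2] NOT true = false
[1.1.3] true → false = false
[1.1.4.1] exactly-one(false, false, true) = true
[1.1.4] NOT true = false
[1.1] true OR false OR false OR false = true
[1] NOT true = false
[root] NOT false = true
Overall: true → allowed

Allowed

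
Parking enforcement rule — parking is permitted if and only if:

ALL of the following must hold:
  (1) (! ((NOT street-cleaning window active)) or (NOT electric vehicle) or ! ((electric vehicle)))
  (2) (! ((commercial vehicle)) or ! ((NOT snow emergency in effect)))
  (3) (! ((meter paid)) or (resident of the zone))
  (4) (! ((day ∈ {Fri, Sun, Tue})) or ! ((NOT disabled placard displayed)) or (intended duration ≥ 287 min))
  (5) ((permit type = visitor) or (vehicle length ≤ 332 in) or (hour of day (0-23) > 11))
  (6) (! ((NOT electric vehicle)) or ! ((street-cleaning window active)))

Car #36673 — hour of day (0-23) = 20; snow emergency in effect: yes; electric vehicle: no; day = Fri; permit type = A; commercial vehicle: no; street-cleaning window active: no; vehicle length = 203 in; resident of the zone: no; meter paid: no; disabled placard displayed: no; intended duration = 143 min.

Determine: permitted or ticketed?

Atomic conditions:
  NOT street-cleaning window active: no → true
  NOT electric vehicle: no → true
  electric vehicle: no → false
  commercial vehicle: no → false
  NOT snow emergency in effect: yes → false
  meter paid: no → false
  resident of the zone: no → false
  day ∈ {Fri, Sun, Tue}: Fri is in the set → true
  NOT disabled placard displayed: no → true
  intended duration ≥ 287 min: 143 ≥ 287 is false
  permit type = visitor: A == visitor is false
  vehicle length ≤ 332 in: 203 ≤ 332 is true
  hour of day (0-23) > 11: 20 > 11 is true
  street-cleaning window active: no → false
Combine:
[1.1] NOT true = false
[1.3] NOT false = true
[1] false OR true OR true = true
[2.1] NOT false = true
[2.2] NOT false = true
[2] true OR true = true
[3.1] NOT false = true
[3] true OR false = true
[4.1] NOT true = false
[4.2] NOT true = false
[4] false OR false OR false = false
[5] false OR true OR true = true
[6.1] NOT true = false
[6.2] NOT false = true
[6] false OR true = true
[root] true AND true AND true AND false AND true AND true = false
Overall: false → ticketed

Ticketed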